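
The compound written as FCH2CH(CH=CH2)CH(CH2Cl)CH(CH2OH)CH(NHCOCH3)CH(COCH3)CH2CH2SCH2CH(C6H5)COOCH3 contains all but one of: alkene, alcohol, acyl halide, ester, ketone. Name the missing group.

acyl halide

ketone: present (CH(COCH3) — pendant –COCH3: carbonyl C bonded to two carbons → ketone).
ester: present (COOCH3 — –C(=O)OCH3: carbonyl C bonded to C and to –OCH3 → ester (not ketone + ether)).
alkene: present (CH(CH=CH2) — pendant –CH=CH2: C=C double bond → alkene).
alcohol: present (CH(CH2OH) — pendant –CH2OH on an sp³ backbone C → alcohol).
acyl halide: no segment matches this pattern.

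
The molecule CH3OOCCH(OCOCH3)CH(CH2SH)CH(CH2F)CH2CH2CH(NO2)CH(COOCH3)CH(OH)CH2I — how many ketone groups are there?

0

Taking each segment in turn:
  CH3OOC: CH3O–C(=O)–: carbonyl C bonded to C and to –OCH3 → ester (not ketone + ether).
  CH(OCOCH3): pendant –OC(=O)CH3: an acyloxy group → ester.
  CH(CH2SH): pendant –CH2SH → thiol.
  CH(CH2F): pendant –CH2X: halogen on sp³ carbon → alkyl halide.
  CH(NO2): –NO2 on an sp³ carbon → nitro (the N=O is not a carbonyl).
  CH(COOCH3): pendant –COOCH3: carbonyl C bonded to C and –OCH3 → ester.
  CH(OH): –OH on an sp³ carbon → alcohol (secondary).
  CH2I: halogen on an sp³ carbon → alkyl halide.
No segment is a ketone: CH3OOC is ester, not ketone; CH(OCOCH3) is ester, not ketone; CH(COOCH3) is ester, not ketone. → 0.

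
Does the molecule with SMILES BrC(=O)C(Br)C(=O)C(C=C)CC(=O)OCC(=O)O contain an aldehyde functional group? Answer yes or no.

Taking each segment in turn:
  BrCO: –C(=O)Br: carbonyl C bonded to C and to a halogen → acyl halide (not alkyl halide).
  CH(Br): halogen on an sp³ carbon → alkyl halide.
  CO: –C(=O)– with carbon on both sides → ketone.
  CH(CH=CH2): pendant –CH=CH2: C=C double bond → alkene.
  CH2COOCH2: –C(=O)–O–C with C on the carbonyl side → ester.
  COOH: –COOH: carbonyl C bonded to –OH and C → carboxylic acid (the –OH is not a separate alcohol).
In CO, the carbonyl carbon is bonded to two carbons, so it is a ketone, not an aldehyde. In COOH, the carbonyl carbon bears –OH, not –H, so it is a carboxylic acid.
The groups actually present are: acyl halide, alkene, alkyl halide, carboxylic acid, ester, ketone.

no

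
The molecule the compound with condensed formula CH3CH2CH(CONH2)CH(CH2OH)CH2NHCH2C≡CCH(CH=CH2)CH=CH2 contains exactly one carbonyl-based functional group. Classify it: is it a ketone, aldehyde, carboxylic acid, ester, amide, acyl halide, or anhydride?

The carbonyl is in the CH(CONH2) segment: pendant –CONH2: carbonyl C bonded to C and N → amide.

amide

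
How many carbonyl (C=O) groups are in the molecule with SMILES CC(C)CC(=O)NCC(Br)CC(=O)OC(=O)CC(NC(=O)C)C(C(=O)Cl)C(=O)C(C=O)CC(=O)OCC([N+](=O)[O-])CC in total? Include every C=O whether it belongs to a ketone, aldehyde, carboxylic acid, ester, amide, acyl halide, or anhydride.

8

CH2CONHCH2: amide, 1 C=O (running total 1).
CH2CO-O-COCH2: anhydride, 2 C=O (running total 3).
CH(NHCOCH3): amide, 1 C=O (running total 4).
CH(COCl): acyl halide, 1 C=O (running total 5).
CO: ketone, 1 C=O (running total 6).
CH(CHO): aldehyde, 1 C=O (running total 7).
CH2COOCH2: ester, 1 C=O (running total 8).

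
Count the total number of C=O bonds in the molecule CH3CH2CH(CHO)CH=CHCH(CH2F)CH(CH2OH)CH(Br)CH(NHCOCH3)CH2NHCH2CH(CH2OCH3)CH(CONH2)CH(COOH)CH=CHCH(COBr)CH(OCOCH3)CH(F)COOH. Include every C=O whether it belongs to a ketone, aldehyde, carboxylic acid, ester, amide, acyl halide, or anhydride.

CH(CHO): aldehyde, 1 C=O (running total 1).
CH(NHCOCH3): amide, 1 C=O (running total 2).
CH(CONH2): amide, 1 C=O (running total 3).
CH(COOH): carboxylic acid, 1 C=O (running total 4).
CH(COBr): acyl halide, 1 C=O (running total 5).
CH(OCOCH3): ester, 1 C=O (running total 6).
COOH: carboxylic acid, 1 C=O (running total 7).

7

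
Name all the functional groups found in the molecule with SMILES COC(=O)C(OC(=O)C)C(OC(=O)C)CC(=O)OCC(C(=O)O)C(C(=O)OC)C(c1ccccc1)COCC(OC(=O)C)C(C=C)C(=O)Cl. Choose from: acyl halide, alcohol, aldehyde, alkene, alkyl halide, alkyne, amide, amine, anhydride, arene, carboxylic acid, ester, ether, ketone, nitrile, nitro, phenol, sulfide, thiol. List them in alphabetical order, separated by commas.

CH3O–C(=O)–: carbonyl C bonded to C and to –OCH3 → ester (not ketone + ether).
pendant –OC(=O)CH3: an acyloxy group → ester.
pendant –OC(=O)CH3: an acyloxy group → ester.
–C(=O)–O–C with C on the carbonyl side → ester.
pendant –COOH: carbonyl C bonded to C and –OH → carboxylic acid.
pendant –COOCH3: carbonyl C bonded to C and –OCH3 → ester.
pendant –C6H5: benzene ring → arene.
C–O–C with sp³ carbons on both sides and no adjacent C=O → ether.
pendant –OC(=O)CH3: an acyloxy group → ester.
pendant –CH=CH2: C=C double bond → alkene.
–C(=O)Cl: carbonyl C bonded to C and to a halogen → acyl halide (not alkyl halide).

acyl halide, alkene, arene, carboxylic acid, ester, ether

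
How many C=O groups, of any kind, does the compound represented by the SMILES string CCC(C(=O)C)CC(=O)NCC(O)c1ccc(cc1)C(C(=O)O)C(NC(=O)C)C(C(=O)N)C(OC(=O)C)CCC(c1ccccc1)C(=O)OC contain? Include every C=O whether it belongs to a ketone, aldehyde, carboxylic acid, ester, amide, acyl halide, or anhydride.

7

CH(COCH3): ketone, 1 C=O (running total 1).
CH2CONHCH2: amide, 1 C=O (running total 2).
CH(COOH): carboxylic acid, 1 C=O (running total 3).
CH(NHCOCH3): amide, 1 C=O (running total 4).
CH(CONH2): amide, 1 C=O (running total 5).
CH(OCOCH3): ester, 1 C=O (running total 6).
COOCH3: ester, 1 C=O (running total 7).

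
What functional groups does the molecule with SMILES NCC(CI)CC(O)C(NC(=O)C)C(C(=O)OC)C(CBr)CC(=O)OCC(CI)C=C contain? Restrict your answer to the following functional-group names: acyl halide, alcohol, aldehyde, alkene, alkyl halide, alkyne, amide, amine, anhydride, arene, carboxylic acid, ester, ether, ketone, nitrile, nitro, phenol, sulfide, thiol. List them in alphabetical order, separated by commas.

alcohol, alkene, alkyl halide, amide, amine, ester

Reading the structure from left to right:
  H2NCH2: –NH2 on an sp³ carbon with no adjacent C=O → amine.
  CH(CH2I): pendant –CH2X: halogen on sp³ carbon → alkyl halide.
  CH(OH): –OH on an sp³ carbon → alcohol (secondary).
  CH(NHCOCH3): pendant –NHC(=O)CH3: N bonded to a carbonyl → amide (not amine).
  CH(COOCH3): pendant –COOCH3: carbonyl C bonded to C and –OCH3 → ester.
  CH(CH2Br): pendant –CH2X: halogen on sp³ carbon → alkyl halide.
  CH2COOCH2: –C(=O)–O–C with C on the carbonyl side → ester.
  CH(CH2I): pendant –CH2X: halogen on sp³ carbon → alkyl halide.
  CH=CH2: C=C double bond → alkene.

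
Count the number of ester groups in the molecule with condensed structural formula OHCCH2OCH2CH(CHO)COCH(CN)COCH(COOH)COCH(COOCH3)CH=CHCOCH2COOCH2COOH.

2

terminal –CHO: carbonyl C bonded to H and C → aldehyde.
C–O–C with sp³ carbons on both sides and no adjacent C=O → ether.
pendant –CHO: carbonyl C bonded to C and H → aldehyde.
–C(=O)– with carbon on both sides → ketone.
pendant –C≡N: nitrile.
–C(=O)– with carbon on both sides → ketone.
pendant –COOH: carbonyl C bonded to C and –OH → carboxylic acid.
–C(=O)– with carbon on both sides → ketone.
pendant –COOCH3: carbonyl C bonded to C and –OCH3 → ester.
C=C double bond → alkene.
–C(=O)– with carbon on both sides → ketone.
–C(=O)–O–C with C on the carbonyl side → ester.
–COOH: carbonyl C bonded to –OH and C → carboxylic acid (the –OH is not a separate alcohol).
Ester appears at: CH(COOCH3), CH2COOCH2 → 2.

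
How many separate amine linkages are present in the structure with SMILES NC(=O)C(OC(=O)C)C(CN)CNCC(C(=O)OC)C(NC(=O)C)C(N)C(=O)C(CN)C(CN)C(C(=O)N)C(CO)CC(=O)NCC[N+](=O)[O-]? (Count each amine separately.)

5

Reading the structure from left to right:
  H2NCO: –C(=O)NH2: carbonyl C bonded to C and to N → amide (the N is not a separate amine).
  CH(OCOCH3): pendant –OC(=O)CH3: an acyloxy group → ester.
  CH(CH2NH2): pendant –CH2NH2: N on sp³ C, no adjacent C=O → amine.
  CH2NHCH2: C–N–C with sp³ carbons and no adjacent C=O → amine (secondary).
  CH(COOCH3): pendant –COOCH3: carbonyl C bonded to C and –OCH3 → ester.
  CH(NHCOCH3): pendant –NHC(=O)CH3: N bonded to a carbonyl → amide (not amine).
  CH(NH2): –NH2 on an sp³ carbon with no adjacent C=O → amine.
  CO: –C(=O)– with carbon on both sides → ketone.
  CH(CH2NH2): pendant –CH2NH2: N on sp³ C, no adjacent C=O → amine.
  CH(CH2NH2): pendant –CH2NH2: N on sp³ C, no adjacent C=O → amine.
  CH(CONH2): pendant –CONH2: carbonyl C bonded to C and N → amide.
  CH(CH2OH): pendant –CH2OH on an sp³ backbone C → alcohol.
  CH2CONHCH2: –C(=O)–N– linkage → amide (the N is not an amine).
  CH2NO2: –NO2 on carbon → nitro group.
Amine appears at: CH(CH2NH2), CH2NHCH2, CH(NH2), CH(CH2NH2), CH(CH2NH2) → 5.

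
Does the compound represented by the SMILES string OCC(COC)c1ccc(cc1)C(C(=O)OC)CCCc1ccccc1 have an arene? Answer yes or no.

HO– on an sp³ carbon → alcohol.
pendant –CH2OCH3: C–O–C linkage → ether.
para-disubstituted benzene ring → arene.
pendant –COOCH3: carbonyl C bonded to C and –OCH3 → ester.
–C6H5 phenyl ring → arene.
The C6H4 segment supplies the arene: para-disubstituted benzene ring → arene.

yes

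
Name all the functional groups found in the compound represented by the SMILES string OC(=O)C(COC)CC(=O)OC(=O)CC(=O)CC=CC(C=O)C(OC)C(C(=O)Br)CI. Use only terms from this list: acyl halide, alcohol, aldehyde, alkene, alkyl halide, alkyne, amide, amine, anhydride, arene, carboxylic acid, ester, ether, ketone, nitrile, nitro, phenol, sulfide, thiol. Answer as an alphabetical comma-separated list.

acyl halide, aldehyde, alkene, alkyl halide, anhydride, carboxylic acid, ether, ketone

Taking each segment in turn:
  HOOC: –COOH: carbonyl C bonded to –OH and C → carboxylic acid (the –OH is not a separate alcohol).
  CH(CH2OCH3): pendant –CH2OCH3: C–O–C linkage → ether.
  CH2CO-O-COCH2: two acyl groups sharing one oxygen, –C(=O)–O–C(=O)– → anhydride.
  CO: –C(=O)– with carbon on both sides → ketone.
  CH=CH: C=C double bond → alkene.
  CH(CHO): pendant –CHO: carbonyl C bonded to C and H → aldehyde.
  CH(OCH3): pendant –OCH3: C–O–C with sp³ C, no adjacent C=O → ether.
  CH(COBr): pendant –C(=O)X: carbonyl C bonded to C and halogen → acyl halide.
  CH2I: halogen on an sp³ carbon → alkyl halide.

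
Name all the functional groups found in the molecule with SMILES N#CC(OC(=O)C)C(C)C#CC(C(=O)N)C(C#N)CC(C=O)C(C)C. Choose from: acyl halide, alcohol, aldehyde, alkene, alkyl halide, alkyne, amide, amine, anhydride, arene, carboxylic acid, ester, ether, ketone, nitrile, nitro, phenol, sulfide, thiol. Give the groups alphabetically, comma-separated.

N≡C–: carbon triple-bonded to nitrogen → nitrile.
pendant –OC(=O)CH3: an acyloxy group → ester.
C≡C triple bond → alkyne.
pendant –CONH2: carbonyl C bonded to C and N → amide.
pendant –C≡N: nitrile.
pendant –CHO: carbonyl C bonded to C and H → aldehyde.

aldehyde, alkyne, amide, ester, nitrile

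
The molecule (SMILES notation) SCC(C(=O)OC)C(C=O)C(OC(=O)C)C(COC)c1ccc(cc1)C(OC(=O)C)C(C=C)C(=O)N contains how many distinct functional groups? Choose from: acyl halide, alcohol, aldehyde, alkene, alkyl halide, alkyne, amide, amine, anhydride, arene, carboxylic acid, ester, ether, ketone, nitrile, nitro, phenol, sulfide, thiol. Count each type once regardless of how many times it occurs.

7

Reading the structure from left to right:
  HSCH2: –SH on an sp³ carbon → thiol.
  CH(COOCH3): pendant –COOCH3: carbonyl C bonded to C and –OCH3 → ester.
  CH(CHO): pendant –CHO: carbonyl C bonded to C and H → aldehyde.
  CH(OCOCH3): pendant –OC(=O)CH3: an acyloxy group → ester.
  CH(CH2OCH3): pendant –CH2OCH3: C–O–C linkage → ether.
  C6H4: para-disubstituted benzene ring → arene.
  CH(OCOCH3): pendant –OC(=O)CH3: an acyloxy group → ester.
  CH(CH=CH2): pendant –CH=CH2: C=C double bond → alkene.
  CONH2: –C(=O)NH2: carbonyl C bonded to C and to N → amide (the N is not a separate amine).
Distinct types present: aldehyde, alkene, amide, arene, ester, ether, thiol.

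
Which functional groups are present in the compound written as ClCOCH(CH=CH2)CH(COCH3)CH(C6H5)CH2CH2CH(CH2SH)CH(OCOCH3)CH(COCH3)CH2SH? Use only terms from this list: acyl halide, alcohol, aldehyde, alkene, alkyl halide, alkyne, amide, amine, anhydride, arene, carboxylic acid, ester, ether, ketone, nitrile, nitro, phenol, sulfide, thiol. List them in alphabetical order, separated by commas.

–C(=O)Cl: carbonyl C bonded to C and to a halogen → acyl halide (not alkyl halide).
pendant –CH=CH2: C=C double bond → alkene.
pendant –COCH3: carbonyl C bonded to two carbons → ketone.
pendant –C6H5: benzene ring → arene.
pendant –CH2SH → thiol.
pendant –OC(=O)CH3: an acyloxy group → ester.
pendant –COCH3: carbonyl C bonded to two carbons → ketone.
–SH on an sp³ carbon → thiol.

acyl halide, alkene, arene, ester, ketone, thiol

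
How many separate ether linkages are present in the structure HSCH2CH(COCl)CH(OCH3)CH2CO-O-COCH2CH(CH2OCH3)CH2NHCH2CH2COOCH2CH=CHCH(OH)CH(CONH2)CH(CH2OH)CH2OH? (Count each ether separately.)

–SH on an sp³ carbon → thiol.
pendant –C(=O)X: carbonyl C bonded to C and halogen → acyl halide.
pendant –OCH3: C–O–C with sp³ C, no adjacent C=O → ether.
two acyl groups sharing one oxygen, –C(=O)–O–C(=O)– → anhydride.
pendant –CH2OCH3: C–O–C linkage → ether.
C–N–C with sp³ carbons and no adjacent C=O → amine (secondary).
–C(=O)–O–C with C on the carbonyl side → ester.
C=C double bond → alkene.
–OH on an sp³ carbon → alcohol (secondary).
pendant –CONH2: carbonyl C bonded to C and N → amide.
pendant –CH2OH on an sp³ backbone C → alcohol.
–OH on an sp³ carbon → alcohol.
Ether appears at: CH(OCH3), CH(CH2OCH3) → 2.

2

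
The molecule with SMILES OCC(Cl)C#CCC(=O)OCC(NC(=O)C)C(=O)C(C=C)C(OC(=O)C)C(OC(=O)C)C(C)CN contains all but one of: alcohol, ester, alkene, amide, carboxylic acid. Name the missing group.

amide: present (CH(NHCOCH3) — pendant –NHC(=O)CH3: N bonded to a carbonyl → amide (not amine)).
alcohol: present (HOCH2 — HO– on an sp³ carbon → alcohol).
alkene: present (CH(CH=CH2) — pendant –CH=CH2: C=C double bond → alkene).
ester: present (CH2COOCH2 — –C(=O)–O–C with C on the carbonyl side → ester).
carboxylic acid: absent. In each of CH2COOCH2 and CH(OCOCH3), the acyl oxygen is bonded to carbon (–O–C), not to H, so this is an ester. In CH(NHCOCH3), the carbonyl is bonded to nitrogen, not to –OH; that is an amide.

carboxylic acid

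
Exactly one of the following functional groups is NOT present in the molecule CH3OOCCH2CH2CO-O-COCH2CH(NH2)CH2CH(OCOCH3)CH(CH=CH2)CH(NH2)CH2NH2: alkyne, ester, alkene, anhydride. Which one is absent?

alkyne

alkene: present (CH(CH=CH2) — pendant –CH=CH2: C=C double bond → alkene).
ester: present (CH3OOC — CH3O–C(=O)–: carbonyl C bonded to C and to –OCH3 → ester (not ketone + ether)).
anhydride: present (CH2CO-O-COCH2 — two acyl groups sharing one oxygen, –C(=O)–O–C(=O)– → anhydride).
alkyne: no segment matches this pattern.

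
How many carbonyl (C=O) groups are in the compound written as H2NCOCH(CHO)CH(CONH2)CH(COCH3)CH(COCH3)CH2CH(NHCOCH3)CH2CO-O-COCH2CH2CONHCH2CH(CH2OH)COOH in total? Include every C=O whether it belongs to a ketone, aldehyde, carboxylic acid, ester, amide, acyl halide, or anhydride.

10

H2NCO: amide, 1 C=O (running total 1).
CH(CHO): aldehyde, 1 C=O (running total 2).
CH(CONH2): amide, 1 C=O (running total 3).
CH(COCH3): ketone, 1 C=O (running total 4).
CH(COCH3): ketone, 1 C=O (running total 5).
CH(NHCOCH3): amide, 1 C=O (running total 6).
CH2CO-O-COCH2: anhydride, 2 C=O (running total 8).
CH2CONHCH2: amide, 1 C=O (running total 9).
COOH: carboxylic acid, 1 C=O (running total 10).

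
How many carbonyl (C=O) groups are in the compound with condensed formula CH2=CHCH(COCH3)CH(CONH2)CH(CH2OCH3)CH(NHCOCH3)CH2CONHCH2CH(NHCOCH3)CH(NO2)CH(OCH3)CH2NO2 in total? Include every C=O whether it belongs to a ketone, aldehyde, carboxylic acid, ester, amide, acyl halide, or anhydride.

5

CH(COCH3): ketone, 1 C=O (running total 1).
CH(CONH2): amide, 1 C=O (running total 2).
CH(NHCOCH3): amide, 1 C=O (running total 3).
CH2CONHCH2: amide, 1 C=O (running total 4).
CH(NHCOCH3): amide, 1 C=O (running total 5).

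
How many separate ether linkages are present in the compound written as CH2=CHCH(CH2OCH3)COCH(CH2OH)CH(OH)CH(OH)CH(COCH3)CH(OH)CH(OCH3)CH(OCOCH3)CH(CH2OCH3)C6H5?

Working along the chain:
  CH2=CH: C=C double bond → alkene.
  CH(CH2OCH3): pendant –CH2OCH3: C–O–C linkage → ether.
  CO: –C(=O)– with carbon on both sides → ketone.
  CH(CH2OH): pendant –CH2OH on an sp³ backbone C → alcohol.
  CH(OH): –OH on an sp³ carbon → alcohol (secondary).
  CH(OH): –OH on an sp³ carbon → alcohol (secondary).
  CH(COCH3): pendant –COCH3: carbonyl C bonded to two carbons → ketone.
  CH(OH): –OH on an sp³ carbon → alcohol (secondary).
  CH(OCH3): pendant –OCH3: C–O–C with sp³ C, no adjacent C=O → ether.
  CH(OCOCH3): pendant –OC(=O)CH3: an acyloxy group → ester.
  CH(CH2OCH3): pendant –CH2OCH3: C–O–C linkage → ether.
  C6H5: –C6H5 phenyl ring → arene.
Ether appears at: CH(CH2OCH3), CH(OCH3), CH(CH2OCH3) → 3.

3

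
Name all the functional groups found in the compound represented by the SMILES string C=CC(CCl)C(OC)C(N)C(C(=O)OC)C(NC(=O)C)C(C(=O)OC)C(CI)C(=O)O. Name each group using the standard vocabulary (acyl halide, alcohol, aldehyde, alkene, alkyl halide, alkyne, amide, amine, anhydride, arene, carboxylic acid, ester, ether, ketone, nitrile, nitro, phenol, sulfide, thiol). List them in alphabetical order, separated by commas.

C=C double bond → alkene.
pendant –CH2X: halogen on sp³ carbon → alkyl halide.
pendant –OCH3: C–O–C with sp³ C, no adjacent C=O → ether.
–NH2 on an sp³ carbon with no adjacent C=O → amine.
pendant –COOCH3: carbonyl C bonded to C and –OCH3 → ester.
pendant –NHC(=O)CH3: N bonded to a carbonyl → amide (not amine).
pendant –COOCH3: carbonyl C bonded to C and –OCH3 → ester.
pendant –CH2X: halogen on sp³ carbon → alkyl halide.
–COOH: carbonyl C bonded to –OH and C → carboxylic acid (the –OH is not a separate alcohol).

alkene, alkyl halide, amide, amine, carboxylic acid, ester, ether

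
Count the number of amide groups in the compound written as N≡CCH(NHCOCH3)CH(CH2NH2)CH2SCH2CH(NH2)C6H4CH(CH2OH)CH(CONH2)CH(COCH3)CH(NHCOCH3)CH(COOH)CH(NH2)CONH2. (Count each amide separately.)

4

Taking each segment in turn:
  N≡C: N≡C–: carbon triple-bonded to nitrogen → nitrile.
  CH(NHCOCH3): pendant –NHC(=O)CH3: N bonded to a carbonyl → amide (not amine).
  CH(CH2NH2): pendant –CH2NH2: N on sp³ C, no adjacent C=O → amine.
  CH2SCH2: C–S–C linkage → sulfide (thioether).
  CH(NH2): –NH2 on an sp³ carbon with no adjacent C=O → amine.
  C6H4: para-disubstituted benzene ring → arene.
  CH(CH2OH): pendant –CH2OH on an sp³ backbone C → alcohol.
  CH(CONH2): pendant –CONH2: carbonyl C bonded to C and N → amide.
  CH(COCH3): pendant –COCH3: carbonyl C bonded to two carbons → ketone.
  CH(NHCOCH3): pendant –NHC(=O)CH3: N bonded to a carbonyl → amide (not amine).
  CH(COOH): pendant –COOH: carbonyl C bonded to C and –OH → carboxylic acid.
  CH(NH2): –NH2 on an sp³ carbon with no adjacent C=O → amine.
  CONH2: –C(=O)NH2: carbonyl C bonded to C and to N → amide (the N is not a separate amine).
Amide appears at: CH(NHCOCH3), CH(CONH2), CH(NHCOCH3), CONH2 → 4.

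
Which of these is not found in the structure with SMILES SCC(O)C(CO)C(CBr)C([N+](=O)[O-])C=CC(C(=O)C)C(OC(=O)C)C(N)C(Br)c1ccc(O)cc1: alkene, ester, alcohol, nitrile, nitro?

nitrile

ester: present (CH(OCOCH3) — pendant –OC(=O)CH3: an acyloxy group → ester).
alkene: present (CH=CH — C=C double bond → alkene).
alcohol: present (CH(OH) — –OH on an sp³ carbon → alcohol (secondary)).
nitro: present (CH(NO2) — –NO2 on an sp³ carbon → nitro (the N=O is not a carbonyl)).
nitrile: no segment matches this pattern.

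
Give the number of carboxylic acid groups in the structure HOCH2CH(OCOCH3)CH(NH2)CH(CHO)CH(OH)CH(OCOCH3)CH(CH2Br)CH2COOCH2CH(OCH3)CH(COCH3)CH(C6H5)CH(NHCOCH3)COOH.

HO– on an sp³ carbon → alcohol.
pendant –OC(=O)CH3: an acyloxy group → ester.
–NH2 on an sp³ carbon with no adjacent C=O → amine.
pendant –CHO: carbonyl C bonded to C and H → aldehyde.
–OH on an sp³ carbon → alcohol (secondary).
pendant –OC(=O)CH3: an acyloxy group → ester.
pendant –CH2X: halogen on sp³ carbon → alkyl halide.
–C(=O)–O–C with C on the carbonyl side → ester.
pendant –OCH3: C–O–C with sp³ C, no adjacent C=O → ether.
pendant –COCH3: carbonyl C bonded to two carbons → ketone.
pendant –C6H5: benzene ring → arene.
pendant –NHC(=O)CH3: N bonded to a carbonyl → amide (not amine).
–COOH: carbonyl C bonded to –OH and C → carboxylic acid (the –OH is not a separate alcohol).
Carboxylic acid appears at: COOH → 1.

1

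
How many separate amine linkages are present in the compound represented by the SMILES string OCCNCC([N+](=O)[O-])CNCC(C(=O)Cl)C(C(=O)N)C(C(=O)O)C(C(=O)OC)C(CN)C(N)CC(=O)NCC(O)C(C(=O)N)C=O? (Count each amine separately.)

HO– on an sp³ carbon → alcohol.
C–N–C with sp³ carbons and no adjacent C=O → amine (secondary).
–NO2 on an sp³ carbon → nitro (the N=O is not a carbonyl).
C–N–C with sp³ carbons and no adjacent C=O → amine (secondary).
pendant –C(=O)X: carbonyl C bonded to C and halogen → acyl halide.
pendant –CONH2: carbonyl C bonded to C and N → amide.
pendant –COOH: carbonyl C bonded to C and –OH → carboxylic acid.
pendant –COOCH3: carbonyl C bonded to C and –OCH3 → ester.
pendant –CH2NH2: N on sp³ C, no adjacent C=O → amine.
–NH2 on an sp³ carbon with no adjacent C=O → amine.
–C(=O)–N– linkage → amide (the N is not an amine).
–OH on an sp³ carbon → alcohol (secondary).
pendant –CONH2: carbonyl C bonded to C and N → amide.
terminal –CHO: carbonyl C bonded to H and C → aldehyde.
Amine appears at: CH2NHCH2, CH2NHCH2, CH(CH2NH2), CH(NH2) → 4.

4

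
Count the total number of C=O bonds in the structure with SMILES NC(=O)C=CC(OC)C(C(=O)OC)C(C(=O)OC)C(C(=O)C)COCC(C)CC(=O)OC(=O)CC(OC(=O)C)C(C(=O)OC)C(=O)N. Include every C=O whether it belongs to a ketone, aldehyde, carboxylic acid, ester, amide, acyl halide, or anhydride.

9

H2NCO: amide, 1 C=O (running total 1).
CH(COOCH3): ester, 1 C=O (running total 2).
CH(COOCH3): ester, 1 C=O (running total 3).
CH(COCH3): ketone, 1 C=O (running total 4).
CH2CO-O-COCH2: anhydride, 2 C=O (running total 6).
CH(OCOCH3): ester, 1 C=O (running total 7).
CH(COOCH3): ester, 1 C=O (running total 8).
CONH2: amide, 1 C=O (running total 9).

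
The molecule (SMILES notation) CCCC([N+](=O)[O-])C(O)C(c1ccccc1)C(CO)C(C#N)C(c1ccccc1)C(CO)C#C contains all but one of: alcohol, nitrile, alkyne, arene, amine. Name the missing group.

amine

alcohol: present (CH(OH) — –OH on an sp³ carbon → alcohol (secondary)).
arene: present (CH(C6H5) — pendant –C6H5: benzene ring → arene).
alkyne: present (C≡CH — C≡C triple bond → alkyne).
nitrile: present (CH(CN) — pendant –C≡N: nitrile).
amine: no segment matches this pattern.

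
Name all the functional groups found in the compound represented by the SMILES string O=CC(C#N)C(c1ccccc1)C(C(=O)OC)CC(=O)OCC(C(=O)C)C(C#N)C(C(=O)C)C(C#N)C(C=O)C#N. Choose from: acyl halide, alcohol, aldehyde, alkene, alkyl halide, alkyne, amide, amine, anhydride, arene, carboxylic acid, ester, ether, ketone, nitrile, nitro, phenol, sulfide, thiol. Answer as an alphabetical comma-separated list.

aldehyde, arene, ester, ketone, nitrile

Reading the structure from left to right:
  OHC: terminal –CHO: carbonyl C bonded to H and C → aldehyde.
  CH(CN): pendant –C≡N: nitrile.
  CH(C6H5): pendant –C6H5: benzene ring → arene.
  CH(COOCH3): pendant –COOCH3: carbonyl C bonded to C and –OCH3 → ester.
  CH2COOCH2: –C(=O)–O–C with C on the carbonyl side → ester.
  CH(COCH3): pendant –COCH3: carbonyl C bonded to two carbons → ketone.
  CH(CN): pendant –C≡N: nitrile.
  CH(COCH3): pendant –COCH3: carbonyl C bonded to two carbons → ketone.
  CH(CN): pendant –C≡N: nitrile.
  CH(CHO): pendant –CHO: carbonyl C bonded to C and H → aldehyde.
  CN: –C≡N: carbon triple-bonded to nitrogen → nitrile.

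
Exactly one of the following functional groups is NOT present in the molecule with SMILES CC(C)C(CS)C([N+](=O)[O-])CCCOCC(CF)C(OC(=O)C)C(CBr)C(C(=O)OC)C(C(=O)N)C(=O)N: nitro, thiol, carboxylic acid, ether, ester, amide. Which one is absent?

nitro: present (CH(NO2) — –NO2 on an sp³ carbon → nitro (the N=O is not a carbonyl)).
ester: present (CH(OCOCH3) — pendant –OC(=O)CH3: an acyloxy group → ester).
ether: present (CH2OCH2 — C–O–C with sp³ carbons on both sides and no adjacent C=O → ether).
thiol: present (CH(CH2SH) — pendant –CH2SH → thiol).
amide: present (CH(CONH2) — pendant –CONH2: carbonyl C bonded to C and N → amide).
carboxylic acid: absent. In each of CH(OCOCH3) and CH(COOCH3), the acyl oxygen is bonded to carbon (–O–C), not to H, so this is an ester. In each of CH(CONH2) and CONH2, the carbonyl is bonded to nitrogen, not to –OH; that is an amide.

carboxylic acid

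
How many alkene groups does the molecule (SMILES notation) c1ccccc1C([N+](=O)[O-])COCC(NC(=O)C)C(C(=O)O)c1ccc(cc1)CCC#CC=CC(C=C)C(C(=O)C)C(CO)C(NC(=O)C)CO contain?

Working along the chain:
  C6H5: C6H5– phenyl ring → arene.
  CH(NO2): –NO2 on an sp³ carbon → nitro (the N=O is not a carbonyl).
  CH2OCH2: C–O–C with sp³ carbons on both sides and no adjacent C=O → ether.
  CH(NHCOCH3): pendant –NHC(=O)CH3: N bonded to a carbonyl → amide (not amine).
  CH(COOH): pendant –COOH: carbonyl C bonded to C and –OH → carboxylic acid.
  C6H4: para-disubstituted benzene ring → arene.
  C≡C: C≡C triple bond → alkyne.
  CH=CH: C=C double bond → alkene.
  CH(CH=CH2): pendant –CH=CH2: C=C double bond → alkene.
  CH(COCH3): pendant –COCH3: carbonyl C bonded to two carbons → ketone.
  CH(CH2OH): pendant –CH2OH on an sp³ backbone C → alcohol.
  CH(NHCOCH3): pendant –NHC(=O)CH3: N bonded to a carbonyl → amide (not amine).
  CH2OH: –OH on an sp³ carbon → alcohol.
Alkene appears at: CH=CH, CH(CH=CH2) → 2.

2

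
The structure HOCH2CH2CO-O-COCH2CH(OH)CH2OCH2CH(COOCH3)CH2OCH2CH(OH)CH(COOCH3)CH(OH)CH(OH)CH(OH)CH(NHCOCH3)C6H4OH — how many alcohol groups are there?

Taking each segment in turn:
  HOCH2: HO– on an sp³ carbon → alcohol.
  CH2CO-O-COCH2: two acyl groups sharing one oxygen, –C(=O)–O–C(=O)– → anhydride.
  CH(OH): –OH on an sp³ carbon → alcohol (secondary).
  CH2OCH2: C–O–C with sp³ carbons on both sides and no adjacent C=O → ether.
  CH(COOCH3): pendant –COOCH3: carbonyl C bonded to C and –OCH3 → ester.
  CH2OCH2: C–O–C with sp³ carbons on both sides and no adjacent C=O → ether.
  CH(OH): –OH on an sp³ carbon → alcohol (secondary).
  CH(COOCH3): pendant –COOCH3: carbonyl C bonded to C and –OCH3 → ester.
  CH(OH): –OH on an sp³ carbon → alcohol (secondary).
  CH(OH): –OH on an sp³ carbon → alcohol (secondary).
  CH(OH): –OH on an sp³ carbon → alcohol (secondary).
  CH(NHCOCH3): pendant –NHC(=O)CH3: N bonded to a carbonyl → amide (not amine).
  C6H4OH: –OH attached directly to an aromatic ring → phenol (not alcohol); the ring itself is an arene.
Alcohol appears at: HOCH2, CH(OH), CH(OH), CH(OH), CH(OH), CH(OH) → 6.

6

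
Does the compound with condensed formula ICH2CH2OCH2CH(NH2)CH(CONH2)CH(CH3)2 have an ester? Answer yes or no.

no

Working along the chain:
  ICH2: halogen on an sp³ carbon → alkyl halide.
  CH2OCH2: C–O–C with sp³ carbons on both sides and no adjacent C=O → ether.
  CH(NH2): –NH2 on an sp³ carbon with no adjacent C=O → amine.
  CH(CONH2): pendant –CONH2: carbonyl C bonded to C and N → amide.
The groups actually present are: alkyl halide, amide, amine, ether.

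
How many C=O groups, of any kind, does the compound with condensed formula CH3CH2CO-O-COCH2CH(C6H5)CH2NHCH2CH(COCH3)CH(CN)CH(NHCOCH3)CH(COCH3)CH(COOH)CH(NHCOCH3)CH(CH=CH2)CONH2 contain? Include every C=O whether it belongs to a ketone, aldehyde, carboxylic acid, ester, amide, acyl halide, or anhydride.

CH2CO-O-COCH2: anhydride, 2 C=O (running total 2).
CH(COCH3): ketone, 1 C=O (running total 3).
CH(NHCOCH3): amide, 1 C=O (running total 4).
CH(COCH3): ketone, 1 C=O (running total 5).
CH(COOH): carboxylic acid, 1 C=O (running total 6).
CH(NHCOCH3): amide, 1 C=O (running total 7).
CONH2: amide, 1 C=O (running total 8).

8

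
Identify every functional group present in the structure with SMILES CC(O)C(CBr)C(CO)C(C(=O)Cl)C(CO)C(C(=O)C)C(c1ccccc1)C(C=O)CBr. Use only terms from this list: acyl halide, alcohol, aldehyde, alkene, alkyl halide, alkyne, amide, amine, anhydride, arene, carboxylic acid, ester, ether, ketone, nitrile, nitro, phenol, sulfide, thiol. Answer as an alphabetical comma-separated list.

Working along the chain:
  CH(OH): –OH on an sp³ carbon → alcohol (secondary).
  CH(CH2Br): pendant –CH2X: halogen on sp³ carbon → alkyl halide.
  CH(CH2OH): pendant –CH2OH on an sp³ backbone C → alcohol.
  CH(COCl): pendant –C(=O)X: carbonyl C bonded to C and halogen → acyl halide.
  CH(CH2OH): pendant –CH2OH on an sp³ backbone C → alcohol.
  CH(COCH3): pendant –COCH3: carbonyl C bonded to two carbons → ketone.
  CH(C6H5): pendant –C6H5: benzene ring → arene.
  CH(CHO): pendant –CHO: carbonyl C bonded to C and H → aldehyde.
  CH2Br: halogen on an sp³ carbon → alkyl halide.

acyl halide, alcohol, aldehyde, alkyl halide, arene, ketone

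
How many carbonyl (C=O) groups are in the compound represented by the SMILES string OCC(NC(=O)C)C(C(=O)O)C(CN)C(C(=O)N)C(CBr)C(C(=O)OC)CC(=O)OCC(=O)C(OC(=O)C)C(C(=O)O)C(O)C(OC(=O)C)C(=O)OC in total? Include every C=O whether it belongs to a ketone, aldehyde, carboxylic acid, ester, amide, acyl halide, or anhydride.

10

CH(NHCOCH3): amide, 1 C=O (running total 1).
CH(COOH): carboxylic acid, 1 C=O (running total 2).
CH(CONH2): amide, 1 C=O (running total 3).
CH(COOCH3): ester, 1 C=O (running total 4).
CH2COOCH2: ester, 1 C=O (running total 5).
CO: ketone, 1 C=O (running total 6).
CH(OCOCH3): ester, 1 C=O (running total 7).
CH(COOH): carboxylic acid, 1 C=O (running total 8).
CH(OCOCH3): ester, 1 C=O (running total 9).
COOCH3: ester, 1 C=O (running total 10).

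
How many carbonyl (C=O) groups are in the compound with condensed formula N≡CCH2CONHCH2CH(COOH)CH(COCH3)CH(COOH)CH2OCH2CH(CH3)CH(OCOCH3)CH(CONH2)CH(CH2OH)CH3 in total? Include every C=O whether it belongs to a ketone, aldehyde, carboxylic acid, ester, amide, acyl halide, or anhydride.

6

CH2CONHCH2: amide, 1 C=O (running total 1).
CH(COOH): carboxylic acid, 1 C=O (running total 2).
CH(COCH3): ketone, 1 C=O (running total 3).
CH(COOH): carboxylic acid, 1 C=O (running total 4).
CH(OCOCH3): ester, 1 C=O (running total 5).
CH(CONH2): amide, 1 C=O (running total 6).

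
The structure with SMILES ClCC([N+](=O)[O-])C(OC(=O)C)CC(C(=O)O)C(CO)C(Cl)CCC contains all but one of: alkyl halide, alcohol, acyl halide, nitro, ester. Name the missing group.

alkyl halide: present (ClCH2 — halogen on an sp³ carbon → alkyl halide).
alcohol: present (CH(CH2OH) — pendant –CH2OH on an sp³ backbone C → alcohol).
ester: present (CH(OCOCH3) — pendant –OC(=O)CH3: an acyloxy group → ester).
nitro: present (CH(NO2) — –NO2 on an sp³ carbon → nitro (the N=O is not a carbonyl)).
acyl halide: no segment matches this pattern.

acyl halide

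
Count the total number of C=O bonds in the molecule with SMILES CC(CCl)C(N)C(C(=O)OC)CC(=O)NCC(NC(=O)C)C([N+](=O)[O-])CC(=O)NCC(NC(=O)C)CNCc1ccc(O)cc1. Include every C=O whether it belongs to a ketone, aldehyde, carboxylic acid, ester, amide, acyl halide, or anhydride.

CH(COOCH3): ester, 1 C=O (running total 1).
CH2CONHCH2: amide, 1 C=O (running total 2).
CH(NHCOCH3): amide, 1 C=O (running total 3).
CH2CONHCH2: amide, 1 C=O (running total 4).
CH(NHCOCH3): amide, 1 C=O (running total 5).

5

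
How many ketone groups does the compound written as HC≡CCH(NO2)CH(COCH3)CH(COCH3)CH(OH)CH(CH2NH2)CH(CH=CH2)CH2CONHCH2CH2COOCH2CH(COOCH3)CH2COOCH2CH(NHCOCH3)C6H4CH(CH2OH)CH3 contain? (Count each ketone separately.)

2

Taking each segment in turn:
  HC≡C: C≡C triple bond → alkyne.
  CH(NO2): –NO2 on an sp³ carbon → nitro (the N=O is not a carbonyl).
  CH(COCH3): pendant –COCH3: carbonyl C bonded to two carbons → ketone.
  CH(COCH3): pendant –COCH3: carbonyl C bonded to two carbons → ketone.
  CH(OH): –OH on an sp³ carbon → alcohol (secondary).
  CH(CH2NH2): pendant –CH2NH2: N on sp³ C, no adjacent C=O → amine.
  CH(CH=CH2): pendant –CH=CH2: C=C double bond → alkene.
  CH2CONHCH2: –C(=O)–N– linkage → amide (the N is not an amine).
  CH2COOCH2: –C(=O)–O–C with C on the carbonyl side → ester.
  CH(COOCH3): pendant –COOCH3: carbonyl C bonded to C and –OCH3 → ester.
  CH2COOCH2: –C(=O)–O–C with C on the carbonyl side → ester.
  CH(NHCOCH3): pendant –NHC(=O)CH3: N bonded to a carbonyl → amide (not amine).
  C6H4: para-disubstituted benzene ring → arene.
  CH(CH2OH): pendant –CH2OH on an sp³ backbone C → alcohol.
Ketone appears at: CH(COCH3), CH(COCH3) → 2.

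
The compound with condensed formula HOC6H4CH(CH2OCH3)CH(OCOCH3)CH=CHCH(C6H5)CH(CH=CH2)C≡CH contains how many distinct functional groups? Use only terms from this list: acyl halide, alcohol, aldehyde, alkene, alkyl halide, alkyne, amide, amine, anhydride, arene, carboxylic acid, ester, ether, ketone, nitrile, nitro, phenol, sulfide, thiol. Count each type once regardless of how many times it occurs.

–OH attached directly to an aromatic ring → phenol (not alcohol); the ring itself is an arene.
pendant –CH2OCH3: C–O–C linkage → ether.
pendant –OC(=O)CH3: an acyloxy group → ester.
C=C double bond → alkene.
pendant –C6H5: benzene ring → arene.
pendant –CH=CH2: C=C double bond → alkene.
C≡C triple bond → alkyne.
Distinct types present: alkene, alkyne, arene, ester, ether, phenol.

6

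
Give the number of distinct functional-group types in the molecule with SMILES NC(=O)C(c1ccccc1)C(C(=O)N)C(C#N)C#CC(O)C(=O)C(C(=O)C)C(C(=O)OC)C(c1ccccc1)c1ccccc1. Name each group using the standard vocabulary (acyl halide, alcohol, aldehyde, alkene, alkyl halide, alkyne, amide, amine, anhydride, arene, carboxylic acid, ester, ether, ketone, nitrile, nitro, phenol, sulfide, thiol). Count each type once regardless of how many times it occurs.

Working along the chain:
  H2NCO: –C(=O)NH2: carbonyl C bonded to C and to N → amide (the N is not a separate amine).
  CH(C6H5): pendant –C6H5: benzene ring → arene.
  CH(CONH2): pendant –CONH2: carbonyl C bonded to C and N → amide.
  CH(CN): pendant –C≡N: nitrile.
  C≡C: C≡C triple bond → alkyne.
  CH(OH): –OH on an sp³ carbon → alcohol (secondary).
  CO: –C(=O)– with carbon on both sides → ketone.
  CH(COCH3): pendant –COCH3: carbonyl C bonded to two carbons → ketone.
  CH(COOCH3): pendant –COOCH3: carbonyl C bonded to C and –OCH3 → ester.
  CH(C6H5): pendant –C6H5: benzene ring → arene.
  C6H5: –C6H5 phenyl ring → arene.
Distinct types present: alcohol, alkyne, amide, arene, ester, ketone, nitrile.

7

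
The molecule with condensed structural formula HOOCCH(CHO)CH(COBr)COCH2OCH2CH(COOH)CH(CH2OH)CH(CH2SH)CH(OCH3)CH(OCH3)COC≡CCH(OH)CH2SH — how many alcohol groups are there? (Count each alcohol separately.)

2

Taking each segment in turn:
  HOOC: –COOH: carbonyl C bonded to –OH and C → carboxylic acid (the –OH is not a separate alcohol).
  CH(CHO): pendant –CHO: carbonyl C bonded to C and H → aldehyde.
  CH(COBr): pendant –C(=O)X: carbonyl C bonded to C and halogen → acyl halide.
  CO: –C(=O)– with carbon on both sides → ketone.
  CH2OCH2: C–O–C with sp³ carbons on both sides and no adjacent C=O → ether.
  CH(COOH): pendant –COOH: carbonyl C bonded to C and –OH → carboxylic acid.
  CH(CH2OH): pendant –CH2OH on an sp³ backbone C → alcohol.
  CH(CH2SH): pendant –CH2SH → thiol.
  CH(OCH3): pendant –OCH3: C–O–C with sp³ C, no adjacent C=O → ether.
  CH(OCH3): pendant –OCH3: C–O–C with sp³ C, no adjacent C=O → ether.
  CO: –C(=O)– with carbon on both sides → ketone.
  C≡C: C≡C triple bond → alkyne.
  CH(OH): –OH on an sp³ carbon → alcohol (secondary).
  CH2SH: –SH on an sp³ carbon → thiol.
Alcohol appears at: CH(CH2OH), CH(OH) → 2.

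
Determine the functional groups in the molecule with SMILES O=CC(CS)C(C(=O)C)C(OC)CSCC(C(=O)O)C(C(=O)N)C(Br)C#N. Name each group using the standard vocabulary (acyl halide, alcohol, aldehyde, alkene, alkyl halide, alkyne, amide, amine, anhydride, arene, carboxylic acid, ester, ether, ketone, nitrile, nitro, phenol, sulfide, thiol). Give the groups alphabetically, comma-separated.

aldehyde, alkyl halide, amide, carboxylic acid, ether, ketone, nitrile, sulfide, thiol

terminal –CHO: carbonyl C bonded to H and C → aldehyde.
pendant –CH2SH → thiol.
pendant –COCH3: carbonyl C bonded to two carbons → ketone.
pendant –OCH3: C–O–C with sp³ C, no adjacent C=O → ether.
C–S–C linkage → sulfide (thioether).
pendant –COOH: carbonyl C bonded to C and –OH → carboxylic acid.
pendant –CONH2: carbonyl C bonded to C and N → amide.
halogen on an sp³ carbon → alkyl halide.
–C≡N: carbon triple-bonded to nitrogen → nitrile.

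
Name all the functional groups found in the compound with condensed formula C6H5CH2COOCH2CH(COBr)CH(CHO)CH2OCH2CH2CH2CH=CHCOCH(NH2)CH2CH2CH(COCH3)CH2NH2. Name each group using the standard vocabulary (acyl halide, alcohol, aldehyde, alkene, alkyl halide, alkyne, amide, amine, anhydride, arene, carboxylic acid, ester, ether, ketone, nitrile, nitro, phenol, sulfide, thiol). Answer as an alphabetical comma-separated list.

Reading the structure from left to right:
  C6H5: C6H5– phenyl ring → arene.
  CH2COOCH2: –C(=O)–O–C with C on the carbonyl side → ester.
  CH(COBr): pendant –C(=O)X: carbonyl C bonded to C and halogen → acyl halide.
  CH(CHO): pendant –CHO: carbonyl C bonded to C and H → aldehyde.
  CH2OCH2: C–O–C with sp³ carbons on both sides and no adjacent C=O → ether.
  CH=CH: C=C double bond → alkene.
  CO: –C(=O)– with carbon on both sides → ketone.
  CH(NH2): –NH2 on an sp³ carbon with no adjacent C=O → amine.
  CH(COCH3): pendant –COCH3: carbonyl C bonded to two carbons → ketone.
  CH2NH2: –NH2 on an sp³ carbon with no adjacent C=O → amine.

acyl halide, aldehyde, alkene, amine, arene, ester, ether, ketone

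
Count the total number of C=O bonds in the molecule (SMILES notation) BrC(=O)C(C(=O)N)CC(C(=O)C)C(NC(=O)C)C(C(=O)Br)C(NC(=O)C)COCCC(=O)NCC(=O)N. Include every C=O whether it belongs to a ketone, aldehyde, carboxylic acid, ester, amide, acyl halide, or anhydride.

8

BrCO: acyl halide, 1 C=O (running total 1).
CH(CONH2): amide, 1 C=O (running total 2).
CH(COCH3): ketone, 1 C=O (running total 3).
CH(NHCOCH3): amide, 1 C=O (running total 4).
CH(COBr): acyl halide, 1 C=O (running total 5).
CH(NHCOCH3): amide, 1 C=O (running total 6).
CH2CONHCH2: amide, 1 C=O (running total 7).
CONH2: amide, 1 C=O (running total 8).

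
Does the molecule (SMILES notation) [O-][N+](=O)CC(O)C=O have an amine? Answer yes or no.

–NO2 on carbon → nitro group.
–OH on an sp³ carbon → alcohol (secondary).
terminal –CHO: carbonyl C bonded to H and C → aldehyde.
The groups actually present are: alcohol, aldehyde, nitro.

no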